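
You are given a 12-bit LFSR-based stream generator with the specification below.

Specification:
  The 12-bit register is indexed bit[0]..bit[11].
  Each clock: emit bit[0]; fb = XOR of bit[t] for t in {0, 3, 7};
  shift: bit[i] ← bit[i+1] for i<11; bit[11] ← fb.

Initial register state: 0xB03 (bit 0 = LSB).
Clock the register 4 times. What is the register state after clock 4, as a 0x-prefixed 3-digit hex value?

0x5B0

reg_0 = 0xB03
clock 1: out=1, reg = 0xD81
clock 2: out=1, reg = 0x6C0
clock 3: out=0, reg = 0xB60
clock 4: out=0, reg = 0x5B0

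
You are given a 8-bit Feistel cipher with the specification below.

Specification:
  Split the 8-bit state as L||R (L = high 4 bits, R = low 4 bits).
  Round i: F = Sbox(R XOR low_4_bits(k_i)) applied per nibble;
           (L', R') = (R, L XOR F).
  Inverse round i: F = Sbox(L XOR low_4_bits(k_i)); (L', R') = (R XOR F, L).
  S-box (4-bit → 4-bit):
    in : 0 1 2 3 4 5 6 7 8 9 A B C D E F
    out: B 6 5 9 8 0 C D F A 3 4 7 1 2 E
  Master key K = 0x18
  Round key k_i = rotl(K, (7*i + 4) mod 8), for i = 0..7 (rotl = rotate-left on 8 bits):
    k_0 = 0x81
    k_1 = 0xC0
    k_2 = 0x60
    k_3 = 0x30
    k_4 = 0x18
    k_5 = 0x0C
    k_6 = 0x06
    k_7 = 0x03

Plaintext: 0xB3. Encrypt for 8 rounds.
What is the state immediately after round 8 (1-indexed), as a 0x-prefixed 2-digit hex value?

0x92

s_0 = plaintext = 0xB3
s_1 = Round(s_0, k_0) = 0x3E
s_2 = Round(s_1, k_1) = 0xE1
s_3 = Round(s_2, k_2) = 0x18
s_4 = Round(s_3, k_3) = 0x8E
s_5 = Round(s_4, k_4) = 0xE4
s_6 = Round(s_5, k_5) = 0x41
s_7 = Round(s_6, k_6) = 0x19
s_8 = Round(s_7, k_7) = 0x92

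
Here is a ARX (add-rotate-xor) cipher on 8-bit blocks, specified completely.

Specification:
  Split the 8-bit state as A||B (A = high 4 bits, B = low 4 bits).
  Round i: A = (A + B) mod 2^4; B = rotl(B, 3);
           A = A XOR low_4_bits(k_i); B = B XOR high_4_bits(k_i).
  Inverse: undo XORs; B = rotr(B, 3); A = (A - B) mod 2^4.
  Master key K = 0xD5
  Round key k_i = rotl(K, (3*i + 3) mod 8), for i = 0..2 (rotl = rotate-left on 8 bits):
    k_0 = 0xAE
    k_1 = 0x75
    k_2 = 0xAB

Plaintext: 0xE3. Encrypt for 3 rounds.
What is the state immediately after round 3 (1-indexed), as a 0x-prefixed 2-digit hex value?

0xED

s_0 = plaintext = 0xE3
s_1 = Round(s_0, k_0) = 0xF3
s_2 = Round(s_1, k_1) = 0x7E
s_3 = Round(s_2, k_2) = 0xED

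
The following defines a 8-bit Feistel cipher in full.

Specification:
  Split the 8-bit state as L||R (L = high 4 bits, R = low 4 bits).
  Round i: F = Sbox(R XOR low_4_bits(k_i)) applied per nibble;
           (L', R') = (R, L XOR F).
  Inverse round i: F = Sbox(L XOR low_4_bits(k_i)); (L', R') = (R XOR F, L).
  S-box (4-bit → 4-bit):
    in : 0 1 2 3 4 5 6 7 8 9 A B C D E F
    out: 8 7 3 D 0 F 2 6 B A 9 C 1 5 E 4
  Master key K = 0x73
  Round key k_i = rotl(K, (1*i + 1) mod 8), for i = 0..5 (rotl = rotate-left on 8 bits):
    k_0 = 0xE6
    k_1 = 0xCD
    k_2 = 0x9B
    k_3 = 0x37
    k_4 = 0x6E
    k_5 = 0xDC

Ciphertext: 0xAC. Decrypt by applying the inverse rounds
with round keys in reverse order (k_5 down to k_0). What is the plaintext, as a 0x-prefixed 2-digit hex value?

0x43

s_0 = ciphertext = 0xAC
s_1 = InvRound(s_0, k_5) = 0xEA
s_2 = InvRound(s_1, k_4) = 0x2E
s_3 = InvRound(s_2, k_3) = 0x12
s_4 = InvRound(s_3, k_2) = 0xB1
s_5 = InvRound(s_4, k_1) = 0x3B
s_6 = InvRound(s_5, k_0) = 0x43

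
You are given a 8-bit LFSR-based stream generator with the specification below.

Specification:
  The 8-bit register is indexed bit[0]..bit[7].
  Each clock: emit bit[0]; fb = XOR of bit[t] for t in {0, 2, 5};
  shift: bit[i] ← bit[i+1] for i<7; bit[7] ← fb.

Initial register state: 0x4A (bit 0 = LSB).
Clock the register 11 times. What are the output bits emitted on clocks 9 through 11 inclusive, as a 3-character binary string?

010

reg_0 = 0x4A
clock 1: out=0, reg = 0x25
clock 2: out=1, reg = 0x92
clock 3: out=0, reg = 0x49
clock 4: out=1, reg = 0xA4
clock 5: out=0, reg = 0x52
clock 6: out=0, reg = 0x29
clock 7: out=1, reg = 0x14
clock 8: out=0, reg = 0x8A
clock 9: out=0, reg = 0x45
clock 10: out=1, reg = 0x22
clock 11: out=0, reg = 0x91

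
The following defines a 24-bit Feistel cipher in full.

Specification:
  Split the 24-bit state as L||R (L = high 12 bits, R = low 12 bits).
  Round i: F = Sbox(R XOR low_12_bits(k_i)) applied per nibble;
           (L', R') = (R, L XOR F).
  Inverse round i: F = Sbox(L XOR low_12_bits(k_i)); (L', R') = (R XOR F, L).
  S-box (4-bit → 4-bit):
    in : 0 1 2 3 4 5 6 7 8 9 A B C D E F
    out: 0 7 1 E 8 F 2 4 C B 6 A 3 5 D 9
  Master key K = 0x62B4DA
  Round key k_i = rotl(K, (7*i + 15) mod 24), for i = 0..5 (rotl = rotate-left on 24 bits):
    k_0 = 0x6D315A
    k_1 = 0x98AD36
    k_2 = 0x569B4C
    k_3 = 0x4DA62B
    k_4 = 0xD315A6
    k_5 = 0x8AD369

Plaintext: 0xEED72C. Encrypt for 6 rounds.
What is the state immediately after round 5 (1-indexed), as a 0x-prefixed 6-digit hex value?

s_0 = plaintext = 0xEED72C
s_1 = Round(s_0, k_0) = 0x72CCAF
s_2 = Round(s_1, k_1) = 0xCAF097
s_3 = Round(s_2, k_2) = 0x0976F5
s_4 = Round(s_3, k_3) = 0x6F50CA
s_5 = Round(s_4, k_4) = 0x0CA9D6
s_6 = Round(s_5, k_5) = 0x9D6663

0x0CA9D6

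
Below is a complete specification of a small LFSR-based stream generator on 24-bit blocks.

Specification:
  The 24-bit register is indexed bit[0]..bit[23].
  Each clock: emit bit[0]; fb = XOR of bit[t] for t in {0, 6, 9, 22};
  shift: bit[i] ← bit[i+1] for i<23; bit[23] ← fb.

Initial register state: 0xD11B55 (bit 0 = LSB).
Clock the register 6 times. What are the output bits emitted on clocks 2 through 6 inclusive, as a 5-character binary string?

01010

reg_0 = 0xD11B55
clock 1: out=1, reg = 0x688DAA
clock 2: out=0, reg = 0xB446D5
clock 3: out=1, reg = 0xDA236A
clock 4: out=0, reg = 0xED11B5
clock 5: out=1, reg = 0x7688DA
clock 6: out=0, reg = 0x3B446D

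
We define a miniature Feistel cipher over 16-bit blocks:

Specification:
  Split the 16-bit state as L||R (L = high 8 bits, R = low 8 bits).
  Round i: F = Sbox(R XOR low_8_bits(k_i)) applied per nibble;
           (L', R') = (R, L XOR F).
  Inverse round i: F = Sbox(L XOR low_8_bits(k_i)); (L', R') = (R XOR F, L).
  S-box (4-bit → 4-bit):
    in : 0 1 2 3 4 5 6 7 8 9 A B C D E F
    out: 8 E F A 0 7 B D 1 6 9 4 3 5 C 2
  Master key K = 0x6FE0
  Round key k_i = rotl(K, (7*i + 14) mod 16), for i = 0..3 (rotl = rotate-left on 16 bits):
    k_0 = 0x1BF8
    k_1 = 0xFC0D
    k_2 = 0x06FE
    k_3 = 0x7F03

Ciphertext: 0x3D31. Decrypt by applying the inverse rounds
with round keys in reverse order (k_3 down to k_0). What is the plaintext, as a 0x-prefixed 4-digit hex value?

0x5484

s_0 = ciphertext = 0x3D31
s_1 = InvRound(s_0, k_3) = 0x9D3D
s_2 = InvRound(s_1, k_2) = 0x879D
s_3 = InvRound(s_2, k_1) = 0x8487
s_4 = InvRound(s_3, k_0) = 0x5484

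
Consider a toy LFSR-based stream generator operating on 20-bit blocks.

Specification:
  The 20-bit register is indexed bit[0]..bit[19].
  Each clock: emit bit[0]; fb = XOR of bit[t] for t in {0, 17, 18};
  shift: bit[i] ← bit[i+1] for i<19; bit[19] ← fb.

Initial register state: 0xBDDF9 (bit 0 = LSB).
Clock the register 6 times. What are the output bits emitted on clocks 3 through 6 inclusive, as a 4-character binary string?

reg_0 = 0xBDDF9
clock 1: out=1, reg = 0x5EEFC
clock 2: out=0, reg = 0xAF77E
clock 3: out=0, reg = 0xD7BBF
clock 4: out=1, reg = 0x6BDDF
clock 5: out=1, reg = 0xB5EEF
clock 6: out=1, reg = 0x5AF77

0111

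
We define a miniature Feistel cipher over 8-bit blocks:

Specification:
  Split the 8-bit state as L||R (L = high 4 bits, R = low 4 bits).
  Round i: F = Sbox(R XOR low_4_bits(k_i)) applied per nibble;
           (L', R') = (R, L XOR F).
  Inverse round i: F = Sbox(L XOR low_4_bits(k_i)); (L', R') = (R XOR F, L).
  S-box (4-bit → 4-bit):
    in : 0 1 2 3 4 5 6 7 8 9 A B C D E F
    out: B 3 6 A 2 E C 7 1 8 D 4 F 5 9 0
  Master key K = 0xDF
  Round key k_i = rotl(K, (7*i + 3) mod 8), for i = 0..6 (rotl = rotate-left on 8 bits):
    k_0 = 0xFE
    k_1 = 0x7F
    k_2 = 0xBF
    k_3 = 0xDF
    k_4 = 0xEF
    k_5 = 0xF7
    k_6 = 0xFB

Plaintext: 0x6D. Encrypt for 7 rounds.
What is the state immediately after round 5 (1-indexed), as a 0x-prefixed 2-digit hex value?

0x14

s_0 = plaintext = 0x6D
s_1 = Round(s_0, k_0) = 0xDC
s_2 = Round(s_1, k_1) = 0xC7
s_3 = Round(s_2, k_2) = 0x7D
s_4 = Round(s_3, k_3) = 0xD1
s_5 = Round(s_4, k_4) = 0x14
s_6 = Round(s_5, k_5) = 0x4B
s_7 = Round(s_6, k_6) = 0xBF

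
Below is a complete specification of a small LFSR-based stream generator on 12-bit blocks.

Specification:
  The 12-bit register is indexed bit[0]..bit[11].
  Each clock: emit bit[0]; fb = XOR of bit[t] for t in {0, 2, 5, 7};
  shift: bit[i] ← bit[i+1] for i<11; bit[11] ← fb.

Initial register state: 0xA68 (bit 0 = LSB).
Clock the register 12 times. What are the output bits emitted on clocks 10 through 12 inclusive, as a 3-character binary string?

reg_0 = 0xA68
clock 1: out=0, reg = 0xD34
clock 2: out=0, reg = 0x69A
clock 3: out=0, reg = 0xB4D
clock 4: out=1, reg = 0x5A6
clock 5: out=0, reg = 0xAD3
clock 6: out=1, reg = 0x569
clock 7: out=1, reg = 0x2B4
clock 8: out=0, reg = 0x95A
clock 9: out=0, reg = 0x4AD
clock 10: out=1, reg = 0x256
clock 11: out=0, reg = 0x92B
clock 12: out=1, reg = 0x495

101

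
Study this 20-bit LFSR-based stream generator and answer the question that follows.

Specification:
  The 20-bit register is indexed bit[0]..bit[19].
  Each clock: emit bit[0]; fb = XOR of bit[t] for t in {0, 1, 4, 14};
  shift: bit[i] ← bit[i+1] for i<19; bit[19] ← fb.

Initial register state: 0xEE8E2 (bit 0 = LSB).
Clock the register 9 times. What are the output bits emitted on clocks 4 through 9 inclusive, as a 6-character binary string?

reg_0 = 0xEE8E2
clock 1: out=0, reg = 0x77471
clock 2: out=1, reg = 0xBBA38
clock 3: out=0, reg = 0xDDD1C
clock 4: out=0, reg = 0x6EE8E
clock 5: out=0, reg = 0x37747
clock 6: out=1, reg = 0x9BBA3
clock 7: out=1, reg = 0x4DDD1
clock 8: out=1, reg = 0xA6EE8
clock 9: out=0, reg = 0xD3774

001110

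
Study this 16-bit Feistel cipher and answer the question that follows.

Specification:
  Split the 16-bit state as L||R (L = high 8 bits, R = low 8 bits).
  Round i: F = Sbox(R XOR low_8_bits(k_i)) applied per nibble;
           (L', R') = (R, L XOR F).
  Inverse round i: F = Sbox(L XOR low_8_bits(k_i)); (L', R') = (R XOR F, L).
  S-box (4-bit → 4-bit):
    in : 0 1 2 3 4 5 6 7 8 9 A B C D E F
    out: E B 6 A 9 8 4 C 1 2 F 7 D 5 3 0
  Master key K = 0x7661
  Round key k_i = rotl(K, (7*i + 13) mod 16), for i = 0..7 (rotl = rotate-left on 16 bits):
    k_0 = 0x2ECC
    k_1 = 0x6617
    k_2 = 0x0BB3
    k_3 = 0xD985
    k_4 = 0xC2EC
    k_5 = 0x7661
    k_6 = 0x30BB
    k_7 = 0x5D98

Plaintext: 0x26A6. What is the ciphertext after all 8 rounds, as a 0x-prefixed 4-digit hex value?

0x5346

s_0 = plaintext = 0x26A6
s_1 = Round(s_0, k_0) = 0xA669
s_2 = Round(s_1, k_1) = 0x6965
s_3 = Round(s_2, k_2) = 0x653D
s_4 = Round(s_3, k_3) = 0x3D14
s_5 = Round(s_4, k_4) = 0x143C
s_6 = Round(s_5, k_5) = 0x3C91
s_7 = Round(s_6, k_6) = 0x9153
s_8 = Round(s_7, k_7) = 0x5346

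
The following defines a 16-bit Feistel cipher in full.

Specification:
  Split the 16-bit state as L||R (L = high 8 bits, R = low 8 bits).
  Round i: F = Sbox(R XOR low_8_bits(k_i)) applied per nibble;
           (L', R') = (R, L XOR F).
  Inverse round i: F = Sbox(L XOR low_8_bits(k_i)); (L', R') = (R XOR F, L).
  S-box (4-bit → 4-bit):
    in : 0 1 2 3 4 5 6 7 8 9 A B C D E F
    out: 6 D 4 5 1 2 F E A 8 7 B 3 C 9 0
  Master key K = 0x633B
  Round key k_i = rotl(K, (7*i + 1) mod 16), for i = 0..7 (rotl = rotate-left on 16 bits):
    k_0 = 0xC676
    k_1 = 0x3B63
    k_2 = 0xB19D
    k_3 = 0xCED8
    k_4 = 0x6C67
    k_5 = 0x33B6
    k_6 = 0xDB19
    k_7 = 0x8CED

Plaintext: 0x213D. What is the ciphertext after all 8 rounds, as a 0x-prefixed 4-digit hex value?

s_0 = plaintext = 0x213D
s_1 = Round(s_0, k_0) = 0x3D3A
s_2 = Round(s_1, k_1) = 0x3A15
s_3 = Round(s_2, k_2) = 0x1590
s_4 = Round(s_3, k_3) = 0x900F
s_5 = Round(s_4, k_4) = 0x0F6A
s_6 = Round(s_5, k_5) = 0x6ACC
s_7 = Round(s_6, k_6) = 0xCCA8
s_8 = Round(s_7, k_7) = 0xA8DE

0xA8DE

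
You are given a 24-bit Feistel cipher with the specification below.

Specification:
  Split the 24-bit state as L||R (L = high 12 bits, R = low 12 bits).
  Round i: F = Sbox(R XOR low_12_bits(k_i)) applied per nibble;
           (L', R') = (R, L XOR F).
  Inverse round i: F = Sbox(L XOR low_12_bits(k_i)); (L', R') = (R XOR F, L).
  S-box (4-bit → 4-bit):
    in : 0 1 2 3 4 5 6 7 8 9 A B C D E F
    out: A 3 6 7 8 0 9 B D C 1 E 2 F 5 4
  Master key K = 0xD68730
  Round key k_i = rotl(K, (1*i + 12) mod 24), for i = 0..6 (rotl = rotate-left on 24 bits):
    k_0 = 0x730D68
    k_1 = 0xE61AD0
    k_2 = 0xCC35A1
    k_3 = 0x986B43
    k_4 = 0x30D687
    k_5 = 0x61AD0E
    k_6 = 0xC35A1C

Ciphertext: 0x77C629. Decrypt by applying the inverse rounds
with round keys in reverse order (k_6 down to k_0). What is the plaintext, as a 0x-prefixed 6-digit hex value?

s_0 = ciphertext = 0x77C629
s_1 = InvRound(s_0, k_6) = 0x9B377C
s_2 = InvRound(s_1, k_5) = 0xF939B3
s_3 = InvRound(s_2, k_4) = 0x58BF93
s_4 = InvRound(s_3, k_3) = 0xABE58B
s_5 = InvRound(s_4, k_2) = 0x1BFABE
s_6 = InvRound(s_5, k_1) = 0x42A1BF
s_7 = InvRound(s_6, k_0) = 0xD3942A

0xD3942A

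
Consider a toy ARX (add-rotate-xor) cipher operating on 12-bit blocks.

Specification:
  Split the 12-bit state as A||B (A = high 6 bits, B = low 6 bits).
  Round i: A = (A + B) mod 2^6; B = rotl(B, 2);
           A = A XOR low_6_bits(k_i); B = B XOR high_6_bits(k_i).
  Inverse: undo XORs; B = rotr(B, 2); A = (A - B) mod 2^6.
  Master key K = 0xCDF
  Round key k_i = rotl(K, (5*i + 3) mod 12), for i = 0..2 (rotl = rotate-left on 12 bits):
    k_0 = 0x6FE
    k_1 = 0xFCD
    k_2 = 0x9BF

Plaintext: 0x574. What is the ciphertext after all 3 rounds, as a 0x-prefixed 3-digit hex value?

0xB9B

s_0 = plaintext = 0x574
s_1 = Round(s_0, k_0) = 0xDC8
s_2 = Round(s_1, k_1) = 0xC9F
s_3 = Round(s_2, k_2) = 0xB9B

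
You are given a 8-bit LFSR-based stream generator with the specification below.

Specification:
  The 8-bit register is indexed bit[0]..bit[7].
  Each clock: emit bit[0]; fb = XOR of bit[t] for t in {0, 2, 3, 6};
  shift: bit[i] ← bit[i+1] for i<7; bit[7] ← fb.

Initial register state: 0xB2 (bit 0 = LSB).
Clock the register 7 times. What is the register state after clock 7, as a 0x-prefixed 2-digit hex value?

0x85

reg_0 = 0xB2
clock 1: out=0, reg = 0x59
clock 2: out=1, reg = 0xAC
clock 3: out=0, reg = 0x56
clock 4: out=0, reg = 0x2B
clock 5: out=1, reg = 0x15
clock 6: out=1, reg = 0x0A
clock 7: out=0, reg = 0x85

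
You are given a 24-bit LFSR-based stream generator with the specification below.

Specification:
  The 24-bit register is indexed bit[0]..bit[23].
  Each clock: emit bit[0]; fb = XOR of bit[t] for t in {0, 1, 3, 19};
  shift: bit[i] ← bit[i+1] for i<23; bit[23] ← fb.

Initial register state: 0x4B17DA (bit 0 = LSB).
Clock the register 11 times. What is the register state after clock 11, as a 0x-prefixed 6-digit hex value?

reg_0 = 0x4B17DA
clock 1: out=0, reg = 0xA58BED
clock 2: out=1, reg = 0x52C5F6
clock 3: out=0, reg = 0xA962FB
clock 4: out=1, reg = 0x54B17D
clock 5: out=1, reg = 0x2A58BE
clock 6: out=0, reg = 0x952C5F
clock 7: out=1, reg = 0xCA962F
clock 8: out=1, reg = 0x654B17
clock 9: out=1, reg = 0x32A58B
clock 10: out=1, reg = 0x9952C5
clock 11: out=1, reg = 0x4CA962

0x4CA962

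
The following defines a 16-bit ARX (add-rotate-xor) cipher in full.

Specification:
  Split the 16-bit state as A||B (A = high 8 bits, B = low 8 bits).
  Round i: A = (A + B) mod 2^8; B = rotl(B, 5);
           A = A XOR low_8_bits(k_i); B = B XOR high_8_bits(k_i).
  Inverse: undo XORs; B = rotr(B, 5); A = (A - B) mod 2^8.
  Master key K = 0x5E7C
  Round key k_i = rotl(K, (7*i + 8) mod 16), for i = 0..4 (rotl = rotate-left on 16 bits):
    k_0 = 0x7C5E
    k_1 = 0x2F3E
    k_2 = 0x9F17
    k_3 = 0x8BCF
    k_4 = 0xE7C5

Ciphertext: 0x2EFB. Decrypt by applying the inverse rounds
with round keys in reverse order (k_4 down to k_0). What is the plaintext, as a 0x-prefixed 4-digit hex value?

s_0 = ciphertext = 0x2EFB
s_1 = InvRound(s_0, k_4) = 0x0BE0
s_2 = InvRound(s_1, k_3) = 0x695B
s_3 = InvRound(s_2, k_2) = 0x5826
s_4 = InvRound(s_3, k_1) = 0x1E48
s_5 = InvRound(s_4, k_0) = 0x9FA1

0x9FA1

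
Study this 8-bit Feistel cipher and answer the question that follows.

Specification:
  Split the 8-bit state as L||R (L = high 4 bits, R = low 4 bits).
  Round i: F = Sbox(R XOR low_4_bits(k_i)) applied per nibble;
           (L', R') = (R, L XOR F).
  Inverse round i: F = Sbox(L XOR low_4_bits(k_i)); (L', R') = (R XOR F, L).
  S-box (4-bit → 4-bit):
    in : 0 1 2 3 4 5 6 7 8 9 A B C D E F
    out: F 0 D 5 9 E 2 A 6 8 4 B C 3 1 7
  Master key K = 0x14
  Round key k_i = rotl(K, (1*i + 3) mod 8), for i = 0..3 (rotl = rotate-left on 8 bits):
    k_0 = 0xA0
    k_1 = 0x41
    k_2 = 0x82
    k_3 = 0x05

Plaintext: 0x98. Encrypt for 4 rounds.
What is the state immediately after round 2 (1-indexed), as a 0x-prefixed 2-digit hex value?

s_0 = plaintext = 0x98
s_1 = Round(s_0, k_0) = 0x8F
s_2 = Round(s_1, k_1) = 0xF9
s_3 = Round(s_2, k_2) = 0x94
s_4 = Round(s_3, k_3) = 0x49

0xF9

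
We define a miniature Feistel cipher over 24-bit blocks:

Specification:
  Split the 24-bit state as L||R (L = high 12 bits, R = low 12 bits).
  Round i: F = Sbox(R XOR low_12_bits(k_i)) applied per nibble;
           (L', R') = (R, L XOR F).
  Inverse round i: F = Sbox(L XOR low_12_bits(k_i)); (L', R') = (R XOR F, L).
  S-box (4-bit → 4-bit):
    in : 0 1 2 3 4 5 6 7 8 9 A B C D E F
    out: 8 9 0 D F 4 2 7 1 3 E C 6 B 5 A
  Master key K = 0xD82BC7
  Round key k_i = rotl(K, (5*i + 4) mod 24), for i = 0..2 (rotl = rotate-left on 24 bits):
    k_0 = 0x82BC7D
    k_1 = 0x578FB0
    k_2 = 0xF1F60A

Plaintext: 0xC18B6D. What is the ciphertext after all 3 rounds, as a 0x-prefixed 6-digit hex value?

0x4B5B4A

s_0 = plaintext = 0xC18B6D
s_1 = Round(s_0, k_0) = 0xB6DB80
s_2 = Round(s_1, k_1) = 0xB804B5
s_3 = Round(s_2, k_2) = 0x4B5B4A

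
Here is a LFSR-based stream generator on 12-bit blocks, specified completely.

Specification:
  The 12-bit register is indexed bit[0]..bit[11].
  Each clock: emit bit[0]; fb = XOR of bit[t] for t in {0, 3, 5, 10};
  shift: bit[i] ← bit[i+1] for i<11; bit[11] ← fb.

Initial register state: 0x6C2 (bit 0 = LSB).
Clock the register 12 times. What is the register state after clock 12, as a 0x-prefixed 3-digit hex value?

reg_0 = 0x6C2
clock 1: out=0, reg = 0xB61
clock 2: out=1, reg = 0x5B0
clock 3: out=0, reg = 0x2D8
clock 4: out=0, reg = 0x96C
clock 5: out=0, reg = 0x4B6
clock 6: out=0, reg = 0x25B
clock 7: out=1, reg = 0x12D
clock 8: out=1, reg = 0x896
clock 9: out=0, reg = 0x44B
clock 10: out=1, reg = 0xA25
clock 11: out=1, reg = 0x512
clock 12: out=0, reg = 0xA89

0xA89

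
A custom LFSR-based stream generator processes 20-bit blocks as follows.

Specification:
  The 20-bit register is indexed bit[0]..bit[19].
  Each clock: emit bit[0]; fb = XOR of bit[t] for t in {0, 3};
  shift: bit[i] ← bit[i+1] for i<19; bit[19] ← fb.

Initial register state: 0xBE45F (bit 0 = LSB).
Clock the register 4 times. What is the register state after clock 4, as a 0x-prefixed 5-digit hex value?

reg_0 = 0xBE45F
clock 1: out=1, reg = 0x5F22F
clock 2: out=1, reg = 0x2F917
clock 3: out=1, reg = 0x97C8B
clock 4: out=1, reg = 0x4BE45

0x4BE45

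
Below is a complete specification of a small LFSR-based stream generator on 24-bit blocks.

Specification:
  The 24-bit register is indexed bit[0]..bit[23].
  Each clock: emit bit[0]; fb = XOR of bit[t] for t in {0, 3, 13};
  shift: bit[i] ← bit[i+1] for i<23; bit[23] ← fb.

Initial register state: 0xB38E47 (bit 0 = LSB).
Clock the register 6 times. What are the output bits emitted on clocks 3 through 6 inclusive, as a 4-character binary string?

reg_0 = 0xB38E47
clock 1: out=1, reg = 0xD9C723
clock 2: out=1, reg = 0xECE391
clock 3: out=1, reg = 0x7671C8
clock 4: out=0, reg = 0x3B38E4
clock 5: out=0, reg = 0x9D9C72
clock 6: out=0, reg = 0x4ECE39

1000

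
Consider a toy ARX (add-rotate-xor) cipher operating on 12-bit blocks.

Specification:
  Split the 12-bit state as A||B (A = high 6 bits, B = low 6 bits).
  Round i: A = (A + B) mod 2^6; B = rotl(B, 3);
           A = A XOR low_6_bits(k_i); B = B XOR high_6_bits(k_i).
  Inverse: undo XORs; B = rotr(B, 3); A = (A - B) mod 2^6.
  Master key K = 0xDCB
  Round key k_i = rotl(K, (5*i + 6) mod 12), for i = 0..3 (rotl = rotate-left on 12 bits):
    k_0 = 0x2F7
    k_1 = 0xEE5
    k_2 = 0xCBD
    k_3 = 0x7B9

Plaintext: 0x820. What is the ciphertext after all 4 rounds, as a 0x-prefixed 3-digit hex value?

0x0CA

s_0 = plaintext = 0x820
s_1 = Round(s_0, k_0) = 0xDCF
s_2 = Round(s_1, k_1) = 0x8C2
s_3 = Round(s_2, k_2) = 0x622
s_4 = Round(s_3, k_3) = 0x0CA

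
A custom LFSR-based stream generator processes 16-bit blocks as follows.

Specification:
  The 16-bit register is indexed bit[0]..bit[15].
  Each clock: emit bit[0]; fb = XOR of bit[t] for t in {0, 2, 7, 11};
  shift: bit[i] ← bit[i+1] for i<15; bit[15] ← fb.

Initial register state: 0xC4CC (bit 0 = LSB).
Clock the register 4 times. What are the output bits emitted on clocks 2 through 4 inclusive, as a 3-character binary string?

011

reg_0 = 0xC4CC
clock 1: out=0, reg = 0x6266
clock 2: out=0, reg = 0xB133
clock 3: out=1, reg = 0xD899
clock 4: out=1, reg = 0xEC4C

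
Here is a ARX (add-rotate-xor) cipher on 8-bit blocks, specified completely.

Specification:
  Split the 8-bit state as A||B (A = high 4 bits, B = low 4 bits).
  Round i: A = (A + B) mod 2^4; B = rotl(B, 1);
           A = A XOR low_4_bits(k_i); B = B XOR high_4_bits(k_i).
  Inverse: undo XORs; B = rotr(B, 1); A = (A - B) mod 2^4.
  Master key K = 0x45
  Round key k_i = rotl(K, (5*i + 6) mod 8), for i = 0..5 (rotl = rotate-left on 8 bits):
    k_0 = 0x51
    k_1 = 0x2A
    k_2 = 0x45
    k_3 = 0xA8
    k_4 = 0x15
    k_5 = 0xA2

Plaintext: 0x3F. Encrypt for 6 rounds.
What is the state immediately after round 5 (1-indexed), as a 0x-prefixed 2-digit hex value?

s_0 = plaintext = 0x3F
s_1 = Round(s_0, k_0) = 0x3A
s_2 = Round(s_1, k_1) = 0x77
s_3 = Round(s_2, k_2) = 0xBA
s_4 = Round(s_3, k_3) = 0xDF
s_5 = Round(s_4, k_4) = 0x9E
s_6 = Round(s_5, k_5) = 0x57

0x9E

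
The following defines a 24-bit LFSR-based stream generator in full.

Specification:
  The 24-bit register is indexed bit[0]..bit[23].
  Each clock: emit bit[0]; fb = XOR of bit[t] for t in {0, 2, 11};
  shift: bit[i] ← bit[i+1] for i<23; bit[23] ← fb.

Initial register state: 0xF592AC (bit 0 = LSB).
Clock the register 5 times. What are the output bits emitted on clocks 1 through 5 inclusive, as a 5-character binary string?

reg_0 = 0xF592AC
clock 1: out=0, reg = 0xFAC956
clock 2: out=0, reg = 0x7D64AB
clock 3: out=1, reg = 0xBEB255
clock 4: out=1, reg = 0x5F592A
clock 5: out=0, reg = 0xAFAC95

00110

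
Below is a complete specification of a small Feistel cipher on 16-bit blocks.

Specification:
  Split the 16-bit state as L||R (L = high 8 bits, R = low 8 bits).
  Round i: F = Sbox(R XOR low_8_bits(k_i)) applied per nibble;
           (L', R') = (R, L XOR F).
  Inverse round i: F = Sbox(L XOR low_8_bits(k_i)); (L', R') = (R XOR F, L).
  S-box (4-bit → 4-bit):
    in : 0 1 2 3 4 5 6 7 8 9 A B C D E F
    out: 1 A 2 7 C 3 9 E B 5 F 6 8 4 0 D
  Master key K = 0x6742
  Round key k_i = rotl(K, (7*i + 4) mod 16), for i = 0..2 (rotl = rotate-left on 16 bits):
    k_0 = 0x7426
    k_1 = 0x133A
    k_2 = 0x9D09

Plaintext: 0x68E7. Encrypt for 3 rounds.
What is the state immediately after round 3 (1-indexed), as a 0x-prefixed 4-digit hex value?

0xAC11

s_0 = plaintext = 0x68E7
s_1 = Round(s_0, k_0) = 0xE7E2
s_2 = Round(s_1, k_1) = 0xE2AC
s_3 = Round(s_2, k_2) = 0xAC11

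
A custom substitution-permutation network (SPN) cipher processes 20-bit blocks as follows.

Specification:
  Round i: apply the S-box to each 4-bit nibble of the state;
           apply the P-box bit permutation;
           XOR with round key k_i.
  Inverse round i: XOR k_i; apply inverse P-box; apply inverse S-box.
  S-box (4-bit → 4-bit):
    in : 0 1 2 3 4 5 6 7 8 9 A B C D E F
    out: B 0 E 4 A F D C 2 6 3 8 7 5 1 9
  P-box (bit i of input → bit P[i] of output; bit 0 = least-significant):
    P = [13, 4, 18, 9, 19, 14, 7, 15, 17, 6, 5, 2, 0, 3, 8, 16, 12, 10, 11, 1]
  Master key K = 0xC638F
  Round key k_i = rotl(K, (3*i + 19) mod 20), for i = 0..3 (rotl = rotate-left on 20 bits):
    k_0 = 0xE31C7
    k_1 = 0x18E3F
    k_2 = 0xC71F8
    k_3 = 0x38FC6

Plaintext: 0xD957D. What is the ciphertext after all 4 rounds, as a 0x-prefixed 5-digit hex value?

s_0 = plaintext = 0xD957D
s_1 = Round(s_0, k_0) = 0x8882B
s_2 = Round(s_1, k_1) = 0x148F7
s_3 = Round(s_2, k_2) = 0x1F3B0
s_4 = Round(s_3, k_3) = 0x22DF7

0x22DF7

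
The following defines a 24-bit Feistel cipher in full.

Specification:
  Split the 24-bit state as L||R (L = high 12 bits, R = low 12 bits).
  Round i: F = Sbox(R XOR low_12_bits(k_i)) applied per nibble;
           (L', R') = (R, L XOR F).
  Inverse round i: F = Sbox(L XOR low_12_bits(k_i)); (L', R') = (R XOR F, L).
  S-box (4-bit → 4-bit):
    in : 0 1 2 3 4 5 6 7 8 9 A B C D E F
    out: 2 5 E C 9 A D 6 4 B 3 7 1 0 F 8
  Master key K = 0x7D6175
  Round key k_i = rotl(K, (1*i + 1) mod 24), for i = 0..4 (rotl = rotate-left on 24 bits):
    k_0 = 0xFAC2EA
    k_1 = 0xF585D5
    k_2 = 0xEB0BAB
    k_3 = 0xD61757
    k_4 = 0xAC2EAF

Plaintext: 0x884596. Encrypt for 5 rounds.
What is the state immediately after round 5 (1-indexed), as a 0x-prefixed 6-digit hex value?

s_0 = plaintext = 0x884596
s_1 = Round(s_0, k_0) = 0x596EE5
s_2 = Round(s_1, k_1) = 0xEE5254
s_3 = Round(s_2, k_2) = 0x25456D
s_4 = Round(s_3, k_3) = 0x56DC97
s_5 = Round(s_4, k_4) = 0xC97BA9

0xC97BA9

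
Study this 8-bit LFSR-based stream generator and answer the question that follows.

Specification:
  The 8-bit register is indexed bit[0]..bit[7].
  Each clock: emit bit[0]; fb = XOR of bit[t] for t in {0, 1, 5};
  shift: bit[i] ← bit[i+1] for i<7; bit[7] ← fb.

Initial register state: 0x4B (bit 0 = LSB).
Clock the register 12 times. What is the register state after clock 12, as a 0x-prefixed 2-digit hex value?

reg_0 = 0x4B
clock 1: out=1, reg = 0x25
clock 2: out=1, reg = 0x12
clock 3: out=0, reg = 0x89
clock 4: out=1, reg = 0xC4
clock 5: out=0, reg = 0x62
clock 6: out=0, reg = 0x31
clock 7: out=1, reg = 0x18
clock 8: out=0, reg = 0x0C
clock 9: out=0, reg = 0x06
clock 10: out=0, reg = 0x83
clock 11: out=1, reg = 0x41
clock 12: out=1, reg = 0xA0

0xA0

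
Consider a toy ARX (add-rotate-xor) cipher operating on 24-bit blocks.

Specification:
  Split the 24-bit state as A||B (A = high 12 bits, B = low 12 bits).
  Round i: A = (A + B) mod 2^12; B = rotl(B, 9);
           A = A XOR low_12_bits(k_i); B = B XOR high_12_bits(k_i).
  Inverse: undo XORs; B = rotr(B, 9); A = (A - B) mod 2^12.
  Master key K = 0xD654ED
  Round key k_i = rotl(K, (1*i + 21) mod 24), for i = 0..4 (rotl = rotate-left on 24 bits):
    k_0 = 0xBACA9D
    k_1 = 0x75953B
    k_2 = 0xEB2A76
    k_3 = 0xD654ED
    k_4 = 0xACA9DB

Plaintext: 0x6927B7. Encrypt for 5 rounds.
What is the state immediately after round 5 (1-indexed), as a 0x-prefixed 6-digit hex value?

s_0 = plaintext = 0x6927B7
s_1 = Round(s_0, k_0) = 0x4D455A
s_2 = Round(s_1, k_1) = 0xF153F2
s_3 = Round(s_2, k_2) = 0x971ACC
s_4 = Round(s_3, k_3) = 0x0D043C
s_5 = Round(s_4, k_4) = 0xCD724D

0xCD724D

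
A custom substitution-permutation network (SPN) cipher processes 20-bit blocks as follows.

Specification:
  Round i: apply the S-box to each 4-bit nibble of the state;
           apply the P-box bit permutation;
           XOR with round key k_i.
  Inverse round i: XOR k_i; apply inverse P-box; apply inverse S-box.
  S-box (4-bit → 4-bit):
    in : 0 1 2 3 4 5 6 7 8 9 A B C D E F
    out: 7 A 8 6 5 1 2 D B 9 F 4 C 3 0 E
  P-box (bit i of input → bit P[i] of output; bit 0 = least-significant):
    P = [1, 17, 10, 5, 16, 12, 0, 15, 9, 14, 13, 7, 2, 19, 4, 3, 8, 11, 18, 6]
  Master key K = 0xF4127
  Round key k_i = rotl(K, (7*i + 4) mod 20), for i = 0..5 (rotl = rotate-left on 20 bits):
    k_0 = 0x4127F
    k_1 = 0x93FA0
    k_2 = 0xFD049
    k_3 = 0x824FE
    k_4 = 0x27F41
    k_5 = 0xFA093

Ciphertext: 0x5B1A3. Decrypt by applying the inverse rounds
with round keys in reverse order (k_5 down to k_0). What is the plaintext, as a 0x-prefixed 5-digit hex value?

s_0 = ciphertext = 0x5B1A3
s_1 = InvRound(s_0, k_5) = 0x53E61
s_2 = InvRound(s_1, k_4) = 0x4E651
s_3 = InvRound(s_2, k_3) = 0xB88C9
s_4 = InvRound(s_3, k_2) = 0x3E16E
s_5 = InvRound(s_4, k_1) = 0x18810
s_6 = InvRound(s_5, k_0) = 0xF95A9

0xF95A9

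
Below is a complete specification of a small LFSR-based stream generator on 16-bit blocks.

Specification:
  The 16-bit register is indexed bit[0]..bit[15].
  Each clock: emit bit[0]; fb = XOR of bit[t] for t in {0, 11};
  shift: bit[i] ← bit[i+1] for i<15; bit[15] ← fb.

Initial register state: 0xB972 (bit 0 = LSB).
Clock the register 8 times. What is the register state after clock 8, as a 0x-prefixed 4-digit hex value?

reg_0 = 0xB972
clock 1: out=0, reg = 0xDCB9
clock 2: out=1, reg = 0x6E5C
clock 3: out=0, reg = 0xB72E
clock 4: out=0, reg = 0x5B97
clock 5: out=1, reg = 0x2DCB
clock 6: out=1, reg = 0x16E5
clock 7: out=1, reg = 0x8B72
clock 8: out=0, reg = 0xC5B9

0xC5B9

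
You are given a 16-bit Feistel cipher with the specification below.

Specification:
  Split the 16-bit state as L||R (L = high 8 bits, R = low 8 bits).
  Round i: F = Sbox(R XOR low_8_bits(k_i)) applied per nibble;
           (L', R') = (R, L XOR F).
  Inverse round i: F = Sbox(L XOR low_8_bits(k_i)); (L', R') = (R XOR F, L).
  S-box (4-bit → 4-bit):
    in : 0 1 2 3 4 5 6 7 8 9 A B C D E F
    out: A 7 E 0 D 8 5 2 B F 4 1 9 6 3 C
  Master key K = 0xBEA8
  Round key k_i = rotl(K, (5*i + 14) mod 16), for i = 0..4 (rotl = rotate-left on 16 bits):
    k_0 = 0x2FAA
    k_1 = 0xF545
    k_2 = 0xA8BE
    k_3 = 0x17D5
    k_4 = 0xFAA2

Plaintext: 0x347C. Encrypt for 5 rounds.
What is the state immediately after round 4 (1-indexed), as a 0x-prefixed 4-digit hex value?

s_0 = plaintext = 0x347C
s_1 = Round(s_0, k_0) = 0x7C51
s_2 = Round(s_1, k_1) = 0x5101
s_3 = Round(s_2, k_2) = 0x014D
s_4 = Round(s_3, k_3) = 0x4DFA
s_5 = Round(s_4, k_4) = 0xFAC6

0x4DFA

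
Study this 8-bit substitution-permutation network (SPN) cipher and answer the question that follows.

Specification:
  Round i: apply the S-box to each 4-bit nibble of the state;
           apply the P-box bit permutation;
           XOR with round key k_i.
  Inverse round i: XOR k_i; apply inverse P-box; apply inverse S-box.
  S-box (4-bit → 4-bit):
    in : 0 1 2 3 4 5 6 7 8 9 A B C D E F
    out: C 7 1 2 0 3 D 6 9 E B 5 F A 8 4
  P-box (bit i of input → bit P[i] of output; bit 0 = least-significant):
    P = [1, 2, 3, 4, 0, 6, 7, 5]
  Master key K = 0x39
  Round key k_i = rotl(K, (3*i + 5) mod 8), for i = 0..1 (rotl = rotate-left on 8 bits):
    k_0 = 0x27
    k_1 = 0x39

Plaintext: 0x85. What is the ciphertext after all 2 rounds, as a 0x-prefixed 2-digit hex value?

0x81

s_0 = plaintext = 0x85
s_1 = Round(s_0, k_0) = 0x00
s_2 = Round(s_1, k_1) = 0x81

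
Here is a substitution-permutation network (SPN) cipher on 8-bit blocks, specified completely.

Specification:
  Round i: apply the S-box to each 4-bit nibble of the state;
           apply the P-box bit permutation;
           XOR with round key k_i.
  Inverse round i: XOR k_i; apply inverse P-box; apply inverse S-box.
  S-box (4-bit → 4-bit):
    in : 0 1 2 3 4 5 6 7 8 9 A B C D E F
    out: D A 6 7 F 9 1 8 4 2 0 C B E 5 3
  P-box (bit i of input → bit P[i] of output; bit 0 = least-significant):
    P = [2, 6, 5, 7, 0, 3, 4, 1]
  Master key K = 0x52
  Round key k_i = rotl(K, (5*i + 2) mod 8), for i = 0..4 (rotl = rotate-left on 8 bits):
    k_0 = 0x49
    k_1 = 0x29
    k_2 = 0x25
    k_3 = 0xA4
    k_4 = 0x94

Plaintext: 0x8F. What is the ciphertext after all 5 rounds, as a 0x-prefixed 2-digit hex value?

0xC2

s_0 = plaintext = 0x8F
s_1 = Round(s_0, k_0) = 0x1D
s_2 = Round(s_1, k_1) = 0xC3
s_3 = Round(s_2, k_2) = 0x4A
s_4 = Round(s_3, k_3) = 0xBF
s_5 = Round(s_4, k_4) = 0xC2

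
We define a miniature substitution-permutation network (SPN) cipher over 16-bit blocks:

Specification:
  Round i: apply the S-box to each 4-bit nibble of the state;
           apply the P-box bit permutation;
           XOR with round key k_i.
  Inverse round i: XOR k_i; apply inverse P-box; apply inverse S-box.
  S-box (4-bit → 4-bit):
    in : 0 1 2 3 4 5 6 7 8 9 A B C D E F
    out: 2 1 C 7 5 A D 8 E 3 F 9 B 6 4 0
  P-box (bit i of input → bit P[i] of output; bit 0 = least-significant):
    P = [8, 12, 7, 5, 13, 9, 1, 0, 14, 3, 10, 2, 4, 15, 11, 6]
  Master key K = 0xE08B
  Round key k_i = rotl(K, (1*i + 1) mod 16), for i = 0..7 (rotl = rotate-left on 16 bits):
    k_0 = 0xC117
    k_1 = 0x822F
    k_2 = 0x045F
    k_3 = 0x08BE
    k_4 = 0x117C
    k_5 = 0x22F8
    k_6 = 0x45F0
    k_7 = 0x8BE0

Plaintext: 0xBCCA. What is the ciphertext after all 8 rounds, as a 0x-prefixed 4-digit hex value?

0x8FF3

s_0 = plaintext = 0xBCCA
s_1 = Round(s_0, k_0) = 0xB2EA
s_2 = Round(s_1, k_1) = 0x97D9
s_3 = Round(s_2, k_2) = 0x9749
s_4 = Round(s_3, k_3) = 0xB9A8
s_5 = Round(s_4, k_4) = 0x6387
s_6 = Round(s_5, k_5) = 0x6C83
s_7 = Round(s_6, k_6) = 0x1E2F
s_8 = Round(s_7, k_7) = 0x8FF3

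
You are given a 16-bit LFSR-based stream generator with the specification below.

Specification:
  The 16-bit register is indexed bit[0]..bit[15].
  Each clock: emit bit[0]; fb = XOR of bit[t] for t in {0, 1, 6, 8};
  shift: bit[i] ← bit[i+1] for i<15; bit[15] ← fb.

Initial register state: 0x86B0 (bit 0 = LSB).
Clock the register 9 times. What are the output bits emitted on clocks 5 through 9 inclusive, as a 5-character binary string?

11010

reg_0 = 0x86B0
clock 1: out=0, reg = 0x4358
clock 2: out=0, reg = 0x21AC
clock 3: out=0, reg = 0x90D6
clock 4: out=0, reg = 0x486B
clock 5: out=1, reg = 0xA435
clock 6: out=1, reg = 0xD21A
clock 7: out=0, reg = 0xE90D
clock 8: out=1, reg = 0x7486
clock 9: out=0, reg = 0xBA43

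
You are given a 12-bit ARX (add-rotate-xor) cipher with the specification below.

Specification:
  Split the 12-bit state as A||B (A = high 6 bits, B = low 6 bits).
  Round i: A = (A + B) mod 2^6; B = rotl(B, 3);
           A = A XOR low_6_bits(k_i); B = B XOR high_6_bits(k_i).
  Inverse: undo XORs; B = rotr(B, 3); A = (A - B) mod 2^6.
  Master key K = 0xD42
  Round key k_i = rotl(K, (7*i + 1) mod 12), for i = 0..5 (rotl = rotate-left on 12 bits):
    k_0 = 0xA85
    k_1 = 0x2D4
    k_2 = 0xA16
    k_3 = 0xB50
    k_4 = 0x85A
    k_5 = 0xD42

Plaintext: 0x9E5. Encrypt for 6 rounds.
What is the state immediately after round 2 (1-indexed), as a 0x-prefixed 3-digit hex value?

s_0 = plaintext = 0x9E5
s_1 = Round(s_0, k_0) = 0x246
s_2 = Round(s_1, k_1) = 0x6FB
s_3 = Round(s_2, k_2) = 0x037
s_4 = Round(s_3, k_3) = 0x9D3
s_5 = Round(s_4, k_4) = 0x83B
s_6 = Round(s_5, k_5) = 0x66A

0x6FB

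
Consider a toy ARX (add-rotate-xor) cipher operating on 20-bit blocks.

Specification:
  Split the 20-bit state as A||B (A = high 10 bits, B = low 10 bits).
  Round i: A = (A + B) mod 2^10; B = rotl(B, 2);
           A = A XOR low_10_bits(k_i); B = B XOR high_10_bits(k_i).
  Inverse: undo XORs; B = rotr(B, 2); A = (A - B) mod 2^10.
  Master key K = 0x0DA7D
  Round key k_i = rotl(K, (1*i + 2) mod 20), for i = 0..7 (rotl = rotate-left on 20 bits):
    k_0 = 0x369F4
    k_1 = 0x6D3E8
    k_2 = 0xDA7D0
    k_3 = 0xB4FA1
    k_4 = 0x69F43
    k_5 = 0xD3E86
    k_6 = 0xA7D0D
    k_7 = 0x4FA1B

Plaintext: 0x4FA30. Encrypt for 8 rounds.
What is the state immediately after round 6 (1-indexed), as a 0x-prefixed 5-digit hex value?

0x9D2EA

s_0 = plaintext = 0x4FA30
s_1 = Round(s_0, k_0) = 0xA6818
s_2 = Round(s_1, k_1) = 0x569D4
s_3 = Round(s_2, k_2) = 0x3F838
s_4 = Round(s_3, k_3) = 0xA5E33
s_5 = Round(s_4, k_4) = 0xE2569
s_6 = Round(s_5, k_5) = 0x9D2EA
s_7 = Round(s_6, k_6) = 0x14D35
s_8 = Round(s_7, k_7) = 0xE4DEB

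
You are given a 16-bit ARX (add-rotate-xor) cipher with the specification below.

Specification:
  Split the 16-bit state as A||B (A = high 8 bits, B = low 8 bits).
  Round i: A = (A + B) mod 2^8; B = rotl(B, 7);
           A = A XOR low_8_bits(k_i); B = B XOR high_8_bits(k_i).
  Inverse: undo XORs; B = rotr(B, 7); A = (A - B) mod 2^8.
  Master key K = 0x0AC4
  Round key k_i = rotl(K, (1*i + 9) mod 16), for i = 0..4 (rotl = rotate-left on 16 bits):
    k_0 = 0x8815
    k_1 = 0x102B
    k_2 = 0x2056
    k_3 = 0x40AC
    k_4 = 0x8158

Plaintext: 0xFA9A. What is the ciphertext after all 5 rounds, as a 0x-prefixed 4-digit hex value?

s_0 = plaintext = 0xFA9A
s_1 = Round(s_0, k_0) = 0x81C5
s_2 = Round(s_1, k_1) = 0x6DF2
s_3 = Round(s_2, k_2) = 0x0959
s_4 = Round(s_3, k_3) = 0xCEEC
s_5 = Round(s_4, k_4) = 0xE2F7

0xE2F7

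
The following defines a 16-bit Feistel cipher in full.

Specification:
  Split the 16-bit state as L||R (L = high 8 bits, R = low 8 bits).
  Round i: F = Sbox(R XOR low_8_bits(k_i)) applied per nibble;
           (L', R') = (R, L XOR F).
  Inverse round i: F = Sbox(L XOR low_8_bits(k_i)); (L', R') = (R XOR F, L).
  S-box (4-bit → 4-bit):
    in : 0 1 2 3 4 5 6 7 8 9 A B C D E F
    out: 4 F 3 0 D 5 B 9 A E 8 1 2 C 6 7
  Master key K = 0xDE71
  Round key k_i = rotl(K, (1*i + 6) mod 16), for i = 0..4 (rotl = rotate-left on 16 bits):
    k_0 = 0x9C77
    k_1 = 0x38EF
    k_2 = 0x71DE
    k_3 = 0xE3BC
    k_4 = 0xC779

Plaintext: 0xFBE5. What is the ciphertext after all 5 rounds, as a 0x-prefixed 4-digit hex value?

0x0559

s_0 = plaintext = 0xFBE5
s_1 = Round(s_0, k_0) = 0xE518
s_2 = Round(s_1, k_1) = 0x189C
s_3 = Round(s_2, k_2) = 0x9CCB
s_4 = Round(s_3, k_3) = 0xCB05
s_5 = Round(s_4, k_4) = 0x0559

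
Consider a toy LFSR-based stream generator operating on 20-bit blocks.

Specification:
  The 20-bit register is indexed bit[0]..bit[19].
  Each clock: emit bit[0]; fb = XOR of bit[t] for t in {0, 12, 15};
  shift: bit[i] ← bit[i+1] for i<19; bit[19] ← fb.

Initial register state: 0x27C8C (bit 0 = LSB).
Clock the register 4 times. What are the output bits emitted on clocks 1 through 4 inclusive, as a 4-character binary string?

reg_0 = 0x27C8C
clock 1: out=0, reg = 0x93E46
clock 2: out=0, reg = 0xC9F23
clock 3: out=1, reg = 0xE4F91
clock 4: out=1, reg = 0xF27C8

0011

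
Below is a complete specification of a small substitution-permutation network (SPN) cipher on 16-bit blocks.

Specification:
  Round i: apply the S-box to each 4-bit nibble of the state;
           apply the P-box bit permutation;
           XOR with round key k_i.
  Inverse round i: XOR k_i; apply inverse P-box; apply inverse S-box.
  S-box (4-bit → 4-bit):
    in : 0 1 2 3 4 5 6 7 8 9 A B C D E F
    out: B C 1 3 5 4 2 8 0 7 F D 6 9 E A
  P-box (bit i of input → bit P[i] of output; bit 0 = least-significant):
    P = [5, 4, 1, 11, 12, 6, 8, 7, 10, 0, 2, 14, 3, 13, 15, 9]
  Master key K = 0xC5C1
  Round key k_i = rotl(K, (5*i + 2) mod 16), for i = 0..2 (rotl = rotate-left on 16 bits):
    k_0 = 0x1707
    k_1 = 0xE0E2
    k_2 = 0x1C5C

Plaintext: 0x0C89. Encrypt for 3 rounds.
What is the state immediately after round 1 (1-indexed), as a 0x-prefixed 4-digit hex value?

0x3538

s_0 = plaintext = 0x0C89
s_1 = Round(s_0, k_0) = 0x3538
s_2 = Round(s_1, k_1) = 0xD0AE
s_3 = Round(s_2, k_2) = 0x4387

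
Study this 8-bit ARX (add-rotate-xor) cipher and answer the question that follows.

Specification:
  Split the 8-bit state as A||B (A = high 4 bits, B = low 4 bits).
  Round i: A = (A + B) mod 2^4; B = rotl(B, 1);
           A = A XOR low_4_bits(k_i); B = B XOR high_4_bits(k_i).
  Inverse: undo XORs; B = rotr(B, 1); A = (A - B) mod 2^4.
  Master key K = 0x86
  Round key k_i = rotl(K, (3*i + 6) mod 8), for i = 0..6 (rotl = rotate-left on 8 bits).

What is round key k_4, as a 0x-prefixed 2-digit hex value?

K = 0x86
k_0 = rotl(K, (3*0+6) mod 8) = rotl(K, 6) = 0xA1
k_1 = rotl(K, (3*1+6) mod 8) = rotl(K, 1) = 0x0D
k_2 = rotl(K, (3*2+6) mod 8) = rotl(K, 4) = 0x68
k_3 = rotl(K, (3*3+6) mod 8) = rotl(K, 7) = 0x43
k_4 = rotl(K, (3*4+6) mod 8) = rotl(K, 2) = 0x1A

0x1A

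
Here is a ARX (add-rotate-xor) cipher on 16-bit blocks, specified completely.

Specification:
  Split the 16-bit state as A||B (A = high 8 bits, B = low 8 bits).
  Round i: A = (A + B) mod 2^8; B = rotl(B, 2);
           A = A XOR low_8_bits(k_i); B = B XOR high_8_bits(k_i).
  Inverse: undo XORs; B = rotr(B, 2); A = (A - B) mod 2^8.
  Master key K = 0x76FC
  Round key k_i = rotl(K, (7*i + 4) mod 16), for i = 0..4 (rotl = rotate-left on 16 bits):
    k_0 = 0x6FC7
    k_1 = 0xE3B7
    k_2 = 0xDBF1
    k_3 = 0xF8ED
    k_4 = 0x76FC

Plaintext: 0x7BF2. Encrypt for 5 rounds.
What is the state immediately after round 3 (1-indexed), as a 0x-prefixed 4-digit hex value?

0x9B1E

s_0 = plaintext = 0x7BF2
s_1 = Round(s_0, k_0) = 0xAAA4
s_2 = Round(s_1, k_1) = 0xF971
s_3 = Round(s_2, k_2) = 0x9B1E
s_4 = Round(s_3, k_3) = 0x5480
s_5 = Round(s_4, k_4) = 0x2874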